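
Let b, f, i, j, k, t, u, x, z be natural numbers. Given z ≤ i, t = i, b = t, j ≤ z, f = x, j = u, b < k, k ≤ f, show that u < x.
Since j ≤ z and z ≤ i, j ≤ i. Since j = u, u ≤ i. Because b = t and t = i, b = i. Since b < k, i < k. u ≤ i, so u < k. f = x and k ≤ f, hence k ≤ x. u < k, so u < x.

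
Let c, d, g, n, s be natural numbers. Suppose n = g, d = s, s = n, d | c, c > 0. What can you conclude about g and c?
g ≤ c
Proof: d = s and s = n, so d = n. Since d | c, n | c. Since c > 0, n ≤ c. n = g, so g ≤ c.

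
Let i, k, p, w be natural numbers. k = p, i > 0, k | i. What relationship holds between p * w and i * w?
p * w ≤ i * w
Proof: k = p and k | i, so p | i. Since i > 0, p ≤ i. Then p * w ≤ i * w.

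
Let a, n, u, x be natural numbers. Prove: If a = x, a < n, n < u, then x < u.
a = x and a < n, thus x < n. n < u, so x < u.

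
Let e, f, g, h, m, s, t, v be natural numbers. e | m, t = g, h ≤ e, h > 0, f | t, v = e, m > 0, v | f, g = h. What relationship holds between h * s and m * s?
h * s ≤ m * s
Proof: t = g and g = h, thus t = h. v | f and f | t, therefore v | t. Since v = e, e | t. Since t = h, e | h. h > 0, so e ≤ h. h ≤ e, so e = h. e | m, so h | m. From m > 0, h ≤ m. Then h * s ≤ m * s.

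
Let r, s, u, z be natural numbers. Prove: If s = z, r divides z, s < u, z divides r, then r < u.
Since z divides r and r divides z, z = r. s = z, so s = r. s < u, so r < u.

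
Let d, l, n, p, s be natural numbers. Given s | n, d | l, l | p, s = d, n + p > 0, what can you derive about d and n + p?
d ≤ n + p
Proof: s = d and s | n, hence d | n. d | l and l | p, hence d | p. Since d | n, d | n + p. n + p > 0, so d ≤ n + p.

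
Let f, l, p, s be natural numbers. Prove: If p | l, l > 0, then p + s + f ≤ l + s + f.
p | l and l > 0, thus p ≤ l. Then p + s ≤ l + s. Then p + s + f ≤ l + s + f.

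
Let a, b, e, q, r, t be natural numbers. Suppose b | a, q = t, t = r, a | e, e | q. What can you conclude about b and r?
b | r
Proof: q = t and t = r, hence q = r. From a | e and e | q, a | q. Since q = r, a | r. b | a, so b | r.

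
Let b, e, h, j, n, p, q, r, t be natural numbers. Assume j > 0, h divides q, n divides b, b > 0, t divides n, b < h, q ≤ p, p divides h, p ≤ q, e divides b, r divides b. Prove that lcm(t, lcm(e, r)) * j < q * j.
Because t divides n and n divides b, t divides b. From e divides b and r divides b, lcm(e, r) divides b. t divides b, so lcm(t, lcm(e, r)) divides b. Since b > 0, lcm(t, lcm(e, r)) ≤ b. p ≤ q and q ≤ p, thus p = q. p divides h, so q divides h. h divides q, so h = q. Since b < h, b < q. From lcm(t, lcm(e, r)) ≤ b, lcm(t, lcm(e, r)) < q. Using j > 0, by multiplying by a positive, lcm(t, lcm(e, r)) * j < q * j.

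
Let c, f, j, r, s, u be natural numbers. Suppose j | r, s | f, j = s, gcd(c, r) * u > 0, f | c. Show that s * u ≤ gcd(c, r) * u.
Since s | f and f | c, s | c. j = s and j | r, so s | r. s | c, so s | gcd(c, r). Then s * u | gcd(c, r) * u. gcd(c, r) * u > 0, so s * u ≤ gcd(c, r) * u.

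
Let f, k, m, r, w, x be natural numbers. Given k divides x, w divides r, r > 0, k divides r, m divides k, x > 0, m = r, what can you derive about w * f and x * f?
w * f ≤ x * f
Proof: w divides r and r > 0, so w ≤ r. From m = r and m divides k, r divides k. Since k divides r, k = r. k divides x and x > 0, thus k ≤ x. k = r, so r ≤ x. From w ≤ r, w ≤ x. By multiplying by a non-negative, w * f ≤ x * f.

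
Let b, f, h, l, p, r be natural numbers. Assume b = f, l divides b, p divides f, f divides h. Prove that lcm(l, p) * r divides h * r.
From b = f and l divides b, l divides f. p divides f, so lcm(l, p) divides f. Since f divides h, lcm(l, p) divides h. Then lcm(l, p) * r divides h * r.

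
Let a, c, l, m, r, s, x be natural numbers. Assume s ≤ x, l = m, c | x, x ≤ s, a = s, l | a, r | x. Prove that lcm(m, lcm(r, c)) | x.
From s ≤ x and x ≤ s, s = x. Since a = s, a = x. From l = m and l | a, m | a. a = x, so m | x. r | x and c | x, therefore lcm(r, c) | x. Since m | x, lcm(m, lcm(r, c)) | x.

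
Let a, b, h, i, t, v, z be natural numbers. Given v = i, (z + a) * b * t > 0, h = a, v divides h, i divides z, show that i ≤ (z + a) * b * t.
Because h = a and v divides h, v divides a. Because v = i, i divides a. From i divides z, i divides z + a. Then i divides (z + a) * b. Then i divides (z + a) * b * t. Since (z + a) * b * t > 0, i ≤ (z + a) * b * t.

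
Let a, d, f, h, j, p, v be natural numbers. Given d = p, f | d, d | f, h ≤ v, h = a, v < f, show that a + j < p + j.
h = a and h ≤ v, hence a ≤ v. f | d and d | f, therefore f = d. Since d = p, f = p. v < f, so v < p. Since a ≤ v, a < p. Then a + j < p + j.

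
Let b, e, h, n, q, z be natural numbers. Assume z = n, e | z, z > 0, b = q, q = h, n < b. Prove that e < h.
e | z and z > 0, hence e ≤ z. z = n, so e ≤ n. Because b = q and q = h, b = h. Since n < b, n < h. Since e ≤ n, e < h.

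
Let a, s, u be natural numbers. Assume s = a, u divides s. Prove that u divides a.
Since s = a and u divides s, by substitution, u divides a.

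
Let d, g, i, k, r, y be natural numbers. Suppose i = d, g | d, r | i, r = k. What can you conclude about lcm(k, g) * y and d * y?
lcm(k, g) * y | d * y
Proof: i = d and r | i, therefore r | d. From r = k, k | d. Because g | d, lcm(k, g) | d. Then lcm(k, g) * y | d * y.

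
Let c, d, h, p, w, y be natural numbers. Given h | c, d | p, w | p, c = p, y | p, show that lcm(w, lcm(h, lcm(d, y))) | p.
Since c = p and h | c, h | p. d | p and y | p, thus lcm(d, y) | p. h | p, so lcm(h, lcm(d, y)) | p. w | p, so lcm(w, lcm(h, lcm(d, y))) | p.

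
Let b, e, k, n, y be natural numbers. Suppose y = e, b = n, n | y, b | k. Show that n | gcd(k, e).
Because b = n and b | k, n | k. y = e and n | y, therefore n | e. n | k, so n | gcd(k, e).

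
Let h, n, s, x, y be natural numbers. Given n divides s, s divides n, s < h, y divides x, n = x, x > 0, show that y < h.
y divides x and x > 0, hence y ≤ x. Because s divides n and n divides s, s = n. Because n = x, s = x. s < h, so x < h. y ≤ x, so y < h.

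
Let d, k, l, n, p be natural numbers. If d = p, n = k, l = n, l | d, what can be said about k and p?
k | p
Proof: Since l = n and n = k, l = k. l | d, so k | d. d = p, so k | p.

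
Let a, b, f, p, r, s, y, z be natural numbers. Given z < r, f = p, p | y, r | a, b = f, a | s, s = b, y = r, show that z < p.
b = f and f = p, thus b = p. r | a and a | s, thus r | s. Since s = b, r | b. b = p, so r | p. y = r and p | y, hence p | r. From r | p, r = p. Since z < r, z < p.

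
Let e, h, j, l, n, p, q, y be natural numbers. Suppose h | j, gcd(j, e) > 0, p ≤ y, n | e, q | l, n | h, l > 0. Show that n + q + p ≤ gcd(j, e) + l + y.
n | h and h | j, so n | j. n | e, so n | gcd(j, e). Since gcd(j, e) > 0, n ≤ gcd(j, e). Because q | l and l > 0, q ≤ l. Since p ≤ y, q + p ≤ l + y. Since n ≤ gcd(j, e), n + q + p ≤ gcd(j, e) + l + y.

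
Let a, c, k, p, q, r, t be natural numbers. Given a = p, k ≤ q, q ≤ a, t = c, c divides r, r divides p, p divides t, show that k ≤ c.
t = c and p divides t, thus p divides c. c divides r and r divides p, so c divides p. p divides c, so p = c. a = p, so a = c. From k ≤ q and q ≤ a, k ≤ a. From a = c, k ≤ c.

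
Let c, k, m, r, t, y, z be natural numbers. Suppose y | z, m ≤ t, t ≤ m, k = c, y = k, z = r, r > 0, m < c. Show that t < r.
m ≤ t and t ≤ m, hence m = t. y = k and y | z, so k | z. z = r, so k | r. k = c, so c | r. Since r > 0, c ≤ r. m < c, so m < r. m = t, so t < r.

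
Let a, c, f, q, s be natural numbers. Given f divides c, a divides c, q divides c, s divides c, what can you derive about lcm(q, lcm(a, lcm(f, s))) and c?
lcm(q, lcm(a, lcm(f, s))) divides c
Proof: f divides c and s divides c, thus lcm(f, s) divides c. Because a divides c, lcm(a, lcm(f, s)) divides c. Because q divides c, lcm(q, lcm(a, lcm(f, s))) divides c.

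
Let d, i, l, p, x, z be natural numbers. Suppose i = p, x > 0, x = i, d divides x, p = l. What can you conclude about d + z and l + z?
d + z ≤ l + z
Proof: x = i and i = p, hence x = p. Since p = l, x = l. From d divides x and x > 0, d ≤ x. From x = l, d ≤ l. Then d + z ≤ l + z.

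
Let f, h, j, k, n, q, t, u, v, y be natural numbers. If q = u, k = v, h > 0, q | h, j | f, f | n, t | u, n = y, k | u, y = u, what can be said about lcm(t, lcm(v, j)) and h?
lcm(t, lcm(v, j)) ≤ h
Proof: From k = v and k | u, v | u. Since n = y and y = u, n = u. f | n, so f | u. j | f, so j | u. From v | u, lcm(v, j) | u. t | u, so lcm(t, lcm(v, j)) | u. Because q = u and q | h, u | h. lcm(t, lcm(v, j)) | u, so lcm(t, lcm(v, j)) | h. Since h > 0, lcm(t, lcm(v, j)) ≤ h.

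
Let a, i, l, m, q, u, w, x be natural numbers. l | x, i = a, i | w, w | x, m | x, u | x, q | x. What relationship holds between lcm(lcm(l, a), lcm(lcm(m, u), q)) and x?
lcm(lcm(l, a), lcm(lcm(m, u), q)) | x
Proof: Since i = a and i | w, a | w. w | x, so a | x. l | x, so lcm(l, a) | x. m | x and u | x, thus lcm(m, u) | x. q | x, so lcm(lcm(m, u), q) | x. lcm(l, a) | x, so lcm(lcm(l, a), lcm(lcm(m, u), q)) | x.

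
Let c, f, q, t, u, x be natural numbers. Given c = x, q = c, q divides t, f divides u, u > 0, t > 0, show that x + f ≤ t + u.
q = c and c = x, thus q = x. Because q divides t and t > 0, q ≤ t. Since q = x, x ≤ t. f divides u and u > 0, therefore f ≤ u. x ≤ t, so x + f ≤ t + u.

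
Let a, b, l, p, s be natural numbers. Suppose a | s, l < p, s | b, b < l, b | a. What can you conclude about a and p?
a < p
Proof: a | s and s | b, hence a | b. Since b | a, b = a. b < l and l < p, hence b < p. b = a, so a < p.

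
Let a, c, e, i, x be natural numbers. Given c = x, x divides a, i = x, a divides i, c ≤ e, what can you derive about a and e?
a ≤ e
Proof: i = x and a divides i, therefore a divides x. Since x divides a, x = a. Since c = x, c = a. From c ≤ e, a ≤ e.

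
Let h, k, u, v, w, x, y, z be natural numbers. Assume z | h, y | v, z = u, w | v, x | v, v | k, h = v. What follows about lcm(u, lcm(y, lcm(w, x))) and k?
lcm(u, lcm(y, lcm(w, x))) | k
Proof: Because z = u and z | h, u | h. Since h = v, u | v. From w | v and x | v, lcm(w, x) | v. Since y | v, lcm(y, lcm(w, x)) | v. Since u | v, lcm(u, lcm(y, lcm(w, x))) | v. Since v | k, lcm(u, lcm(y, lcm(w, x))) | k.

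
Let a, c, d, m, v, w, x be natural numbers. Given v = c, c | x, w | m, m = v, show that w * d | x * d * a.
m = v and v = c, so m = c. w | m, so w | c. c | x, so w | x. Then w * d | x * d. Then w * d | x * d * a.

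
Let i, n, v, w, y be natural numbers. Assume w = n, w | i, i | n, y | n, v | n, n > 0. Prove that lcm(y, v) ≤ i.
From w = n and w | i, n | i. i | n, so n = i. From y | n and v | n, lcm(y, v) | n. Since n > 0, lcm(y, v) ≤ n. n = i, so lcm(y, v) ≤ i.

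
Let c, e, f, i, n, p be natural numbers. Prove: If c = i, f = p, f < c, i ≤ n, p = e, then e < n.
f = p and p = e, hence f = e. Since c = i and f < c, f < i. Since f = e, e < i. i ≤ n, so e < n.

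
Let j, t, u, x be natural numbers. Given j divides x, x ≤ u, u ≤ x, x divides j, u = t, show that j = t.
Since j divides x and x divides j, j = x. x ≤ u and u ≤ x, thus x = u. Since j = x, j = u. Since u = t, j = t.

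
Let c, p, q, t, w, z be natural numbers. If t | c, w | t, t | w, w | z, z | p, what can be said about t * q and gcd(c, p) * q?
t * q | gcd(c, p) * q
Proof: w | t and t | w, thus w = t. Because w | z and z | p, w | p. Since w = t, t | p. Since t | c, t | gcd(c, p). Then t * q | gcd(c, p) * q.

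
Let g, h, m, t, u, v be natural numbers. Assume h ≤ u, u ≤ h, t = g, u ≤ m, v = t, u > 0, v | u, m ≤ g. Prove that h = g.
v = t and t = g, hence v = g. v | u, so g | u. Since u > 0, g ≤ u. u ≤ m and m ≤ g, so u ≤ g. g ≤ u, so g = u. Because u ≤ h and h ≤ u, u = h. g = u, so g = h. Then h = g.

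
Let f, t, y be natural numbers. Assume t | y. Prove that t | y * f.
t | y. By divisibility extends to multiples, t | y * f.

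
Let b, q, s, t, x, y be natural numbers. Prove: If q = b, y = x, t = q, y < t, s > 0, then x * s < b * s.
t = q and q = b, hence t = b. y = x and y < t, hence x < t. Since t = b, x < b. Because s > 0, by multiplying by a positive, x * s < b * s.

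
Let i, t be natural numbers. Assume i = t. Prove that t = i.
Since i = t, by symmetry, t = i.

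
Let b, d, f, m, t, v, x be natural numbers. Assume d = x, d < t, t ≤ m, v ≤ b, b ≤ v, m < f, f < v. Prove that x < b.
Since d = x and d < t, x < t. Since v ≤ b and b ≤ v, v = b. m < f and f < v, so m < v. v = b, so m < b. Because t ≤ m, t < b. x < t, so x < b.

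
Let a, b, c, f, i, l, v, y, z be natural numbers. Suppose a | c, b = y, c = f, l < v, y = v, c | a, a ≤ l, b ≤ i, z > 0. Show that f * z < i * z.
Since a | c and c | a, a = c. Because c = f, a = f. Because a ≤ l and l < v, a < v. Since a = f, f < v. b = y and y = v, therefore b = v. b ≤ i, so v ≤ i. f < v, so f < i. From z > 0, f * z < i * z.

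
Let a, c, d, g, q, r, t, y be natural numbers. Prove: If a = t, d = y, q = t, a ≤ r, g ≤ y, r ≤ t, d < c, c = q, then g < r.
a = t and a ≤ r, so t ≤ r. r ≤ t, so t = r. q = t, so q = r. d = y and d < c, thus y < c. c = q, so y < q. From g ≤ y, g < q. Because q = r, g < r.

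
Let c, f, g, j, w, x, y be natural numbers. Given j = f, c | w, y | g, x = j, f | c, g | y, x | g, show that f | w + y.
f | c and c | w, thus f | w. From x = j and j = f, x = f. From g | y and y | g, g = y. Since x | g, x | y. Since x = f, f | y. f | w, so f | w + y.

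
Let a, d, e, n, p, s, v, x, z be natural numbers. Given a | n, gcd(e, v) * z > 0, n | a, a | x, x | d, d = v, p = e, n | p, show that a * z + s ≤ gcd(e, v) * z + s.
Since n | a and a | n, n = a. Because p = e and n | p, n | e. n = a, so a | e. d = v and x | d, so x | v. a | x, so a | v. Since a | e, a | gcd(e, v). Then a * z | gcd(e, v) * z. Since gcd(e, v) * z > 0, a * z ≤ gcd(e, v) * z. Then a * z + s ≤ gcd(e, v) * z + s.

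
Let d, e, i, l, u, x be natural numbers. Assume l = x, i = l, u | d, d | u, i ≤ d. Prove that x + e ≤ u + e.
i = l and l = x, thus i = x. d | u and u | d, thus d = u. i ≤ d, so i ≤ u. Since i = x, x ≤ u. Then x + e ≤ u + e.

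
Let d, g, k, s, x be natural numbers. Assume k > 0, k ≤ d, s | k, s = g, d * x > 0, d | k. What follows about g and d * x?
g ≤ d * x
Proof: d | k and k > 0, thus d ≤ k. k ≤ d, so k = d. Since s = g and s | k, g | k. Since k = d, g | d. Then g | d * x. d * x > 0, so g ≤ d * x.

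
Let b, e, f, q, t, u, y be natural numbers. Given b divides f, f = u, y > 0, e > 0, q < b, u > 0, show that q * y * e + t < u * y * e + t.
Since f = u and b divides f, b divides u. u > 0, so b ≤ u. Since q < b, q < u. Since y > 0, by multiplying by a positive, q * y < u * y. Since e > 0, by multiplying by a positive, q * y * e < u * y * e. Then q * y * e + t < u * y * e + t.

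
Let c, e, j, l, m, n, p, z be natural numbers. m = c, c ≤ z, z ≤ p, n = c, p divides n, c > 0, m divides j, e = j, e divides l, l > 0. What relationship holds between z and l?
z ≤ l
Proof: n = c and p divides n, hence p divides c. Since c > 0, p ≤ c. From z ≤ p, z ≤ c. Since c ≤ z, c = z. m = c, so m = z. From e = j and e divides l, j divides l. m divides j, so m divides l. l > 0, so m ≤ l. m = z, so z ≤ l.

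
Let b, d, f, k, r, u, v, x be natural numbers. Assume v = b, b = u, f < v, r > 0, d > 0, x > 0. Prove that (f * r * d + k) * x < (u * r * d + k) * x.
v = b and b = u, so v = u. Since f < v, f < u. Since r > 0, f * r < u * r. d > 0, so f * r * d < u * r * d. Then f * r * d + k < u * r * d + k. x > 0, so (f * r * d + k) * x < (u * r * d + k) * x.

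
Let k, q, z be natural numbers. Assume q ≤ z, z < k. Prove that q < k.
From q ≤ z and z < k, by transitivity, q < k.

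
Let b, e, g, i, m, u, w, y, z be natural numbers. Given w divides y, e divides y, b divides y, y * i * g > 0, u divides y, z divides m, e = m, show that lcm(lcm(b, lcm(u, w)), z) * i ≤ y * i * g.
From u divides y and w divides y, lcm(u, w) divides y. b divides y, so lcm(b, lcm(u, w)) divides y. Since e = m and e divides y, m divides y. z divides m, so z divides y. lcm(b, lcm(u, w)) divides y, so lcm(lcm(b, lcm(u, w)), z) divides y. Then lcm(lcm(b, lcm(u, w)), z) * i divides y * i. Then lcm(lcm(b, lcm(u, w)), z) * i divides y * i * g. y * i * g > 0, so lcm(lcm(b, lcm(u, w)), z) * i ≤ y * i * g.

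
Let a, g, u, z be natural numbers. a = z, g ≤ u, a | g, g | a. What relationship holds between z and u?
z ≤ u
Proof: Because g | a and a | g, g = a. Since a = z, g = z. g ≤ u, so z ≤ u.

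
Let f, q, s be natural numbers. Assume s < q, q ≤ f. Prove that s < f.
Because s < q and q ≤ f, by transitivity, s < f.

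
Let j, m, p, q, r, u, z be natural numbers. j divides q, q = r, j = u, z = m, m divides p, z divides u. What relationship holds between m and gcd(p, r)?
m divides gcd(p, r)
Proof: z = m and z divides u, so m divides u. q = r and j divides q, hence j divides r. j = u, so u divides r. Since m divides u, m divides r. Since m divides p, m divides gcd(p, r).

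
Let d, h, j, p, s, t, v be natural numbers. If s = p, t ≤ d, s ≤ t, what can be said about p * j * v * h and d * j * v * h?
p * j * v * h ≤ d * j * v * h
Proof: s ≤ t and t ≤ d, so s ≤ d. s = p, so p ≤ d. Then p * j ≤ d * j. Then p * j * v ≤ d * j * v. Then p * j * v * h ≤ d * j * v * h.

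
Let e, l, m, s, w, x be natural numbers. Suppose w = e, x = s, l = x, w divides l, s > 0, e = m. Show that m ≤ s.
Since w = e and e = m, w = m. From l = x and w divides l, w divides x. Since x = s, w divides s. Since s > 0, w ≤ s. w = m, so m ≤ s.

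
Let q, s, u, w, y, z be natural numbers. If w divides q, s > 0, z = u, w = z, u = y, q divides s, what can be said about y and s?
y ≤ s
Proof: z = u and u = y, so z = y. Because w = z and w divides q, z divides q. Since q divides s, z divides s. z = y, so y divides s. From s > 0, y ≤ s.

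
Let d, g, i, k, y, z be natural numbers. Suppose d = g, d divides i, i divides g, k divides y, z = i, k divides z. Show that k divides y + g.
Since d = g and d divides i, g divides i. Since i divides g, i = g. From z = i and k divides z, k divides i. i = g, so k divides g. Since k divides y, k divides y + g.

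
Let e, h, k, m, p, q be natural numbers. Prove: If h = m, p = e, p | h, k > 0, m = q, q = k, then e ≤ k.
m = q and q = k, so m = k. h = m, so h = k. p = e and p | h, hence e | h. Since h = k, e | k. Since k > 0, e ≤ k.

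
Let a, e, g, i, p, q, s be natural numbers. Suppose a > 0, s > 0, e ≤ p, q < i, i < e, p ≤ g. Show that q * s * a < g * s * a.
Since e ≤ p and p ≤ g, e ≤ g. Since i < e, i < g. Since q < i, q < g. Since s > 0, q * s < g * s. a > 0, so q * s * a < g * s * a.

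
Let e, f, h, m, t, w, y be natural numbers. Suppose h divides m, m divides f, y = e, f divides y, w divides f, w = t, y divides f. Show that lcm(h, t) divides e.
Since f divides y and y divides f, f = y. Since y = e, f = e. Because h divides m and m divides f, h divides f. From w = t and w divides f, t divides f. h divides f, so lcm(h, t) divides f. f = e, so lcm(h, t) divides e.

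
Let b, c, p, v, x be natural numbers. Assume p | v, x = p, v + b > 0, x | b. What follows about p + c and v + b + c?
p + c ≤ v + b + c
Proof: x = p and x | b, so p | b. Because p | v, p | v + b. From v + b > 0, p ≤ v + b. Then p + c ≤ v + b + c.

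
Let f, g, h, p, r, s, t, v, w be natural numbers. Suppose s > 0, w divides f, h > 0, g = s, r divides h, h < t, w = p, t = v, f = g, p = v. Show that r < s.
r divides h and h > 0, therefore r ≤ h. t = v and h < t, therefore h < v. Since r ≤ h, r < v. f = g and g = s, so f = s. Since w = p and w divides f, p divides f. f = s, so p divides s. Since p = v, v divides s. s > 0, so v ≤ s. From r < v, r < s.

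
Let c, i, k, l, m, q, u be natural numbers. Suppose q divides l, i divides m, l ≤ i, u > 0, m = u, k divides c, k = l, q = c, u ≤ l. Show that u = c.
Since m = u and i divides m, i divides u. Because u > 0, i ≤ u. Since l ≤ i, l ≤ u. Since u ≤ l, u = l. k = l and k divides c, so l divides c. q = c and q divides l, therefore c divides l. From l divides c, l = c. Since u = l, u = c.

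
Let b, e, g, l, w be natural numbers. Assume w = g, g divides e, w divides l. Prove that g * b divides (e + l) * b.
w = g and w divides l, so g divides l. Since g divides e, g divides e + l. Then g * b divides (e + l) * b.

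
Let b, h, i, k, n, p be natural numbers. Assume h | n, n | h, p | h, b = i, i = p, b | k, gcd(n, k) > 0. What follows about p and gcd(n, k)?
p ≤ gcd(n, k)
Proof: h | n and n | h, therefore h = n. Since p | h, p | n. b = i and i = p, therefore b = p. Since b | k, p | k. From p | n, p | gcd(n, k). Since gcd(n, k) > 0, p ≤ gcd(n, k).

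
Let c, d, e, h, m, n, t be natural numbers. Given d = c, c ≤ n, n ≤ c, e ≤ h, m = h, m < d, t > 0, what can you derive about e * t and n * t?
e * t < n * t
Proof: Because c ≤ n and n ≤ c, c = n. Since d = c, d = n. Since m = h and m < d, h < d. Since e ≤ h, e < d. Since d = n, e < n. Since t > 0, e * t < n * t.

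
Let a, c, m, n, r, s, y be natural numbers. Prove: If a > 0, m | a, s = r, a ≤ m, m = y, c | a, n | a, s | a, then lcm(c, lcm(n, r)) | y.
m | a and a > 0, therefore m ≤ a. Since a ≤ m, a = m. s = r and s | a, so r | a. Since n | a, lcm(n, r) | a. c | a, so lcm(c, lcm(n, r)) | a. Since a = m, lcm(c, lcm(n, r)) | m. Since m = y, lcm(c, lcm(n, r)) | y.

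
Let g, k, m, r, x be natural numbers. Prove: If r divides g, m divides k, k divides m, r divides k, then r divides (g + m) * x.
Because k divides m and m divides k, k = m. Since r divides k, r divides m. r divides g, so r divides g + m. Then r divides (g + m) * x.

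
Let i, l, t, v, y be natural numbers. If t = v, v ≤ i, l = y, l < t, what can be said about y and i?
y < i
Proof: t = v and l < t, so l < v. Since v ≤ i, l < i. Since l = y, y < i.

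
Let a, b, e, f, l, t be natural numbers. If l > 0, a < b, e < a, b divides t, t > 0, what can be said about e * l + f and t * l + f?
e * l + f < t * l + f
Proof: From e < a and a < b, e < b. b divides t and t > 0, hence b ≤ t. Because e < b, e < t. Combining with l > 0, by multiplying by a positive, e * l < t * l. Then e * l + f < t * l + f.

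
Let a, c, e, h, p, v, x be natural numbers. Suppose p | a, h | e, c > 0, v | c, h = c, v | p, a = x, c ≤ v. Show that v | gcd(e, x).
v | c and c > 0, hence v ≤ c. From c ≤ v, c = v. h = c and h | e, thus c | e. Since c = v, v | e. v | p and p | a, hence v | a. Since a = x, v | x. v | e, so v | gcd(e, x).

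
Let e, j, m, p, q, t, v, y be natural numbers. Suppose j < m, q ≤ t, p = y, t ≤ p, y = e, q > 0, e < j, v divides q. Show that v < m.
v divides q and q > 0, thus v ≤ q. q ≤ t, so v ≤ t. p = y and y = e, thus p = e. t ≤ p, so t ≤ e. e < j and j < m, therefore e < m. t ≤ e, so t < m. Since v ≤ t, v < m.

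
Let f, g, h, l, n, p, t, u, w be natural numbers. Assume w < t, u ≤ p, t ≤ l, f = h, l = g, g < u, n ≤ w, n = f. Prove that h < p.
n = f and f = h, so n = h. n ≤ w and w < t, thus n < t. n = h, so h < t. l = g and t ≤ l, therefore t ≤ g. g < u and u ≤ p, hence g < p. Since t ≤ g, t < p. Since h < t, h < p.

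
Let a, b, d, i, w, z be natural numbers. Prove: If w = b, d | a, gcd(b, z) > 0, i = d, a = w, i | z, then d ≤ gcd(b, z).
From a = w and w = b, a = b. Since d | a, d | b. Because i = d and i | z, d | z. Since d | b, d | gcd(b, z). Since gcd(b, z) > 0, d ≤ gcd(b, z).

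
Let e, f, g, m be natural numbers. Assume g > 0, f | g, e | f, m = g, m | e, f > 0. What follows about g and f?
g = f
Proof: m | e and e | f, so m | f. Since m = g, g | f. f > 0, so g ≤ f. From f | g and g > 0, f ≤ g. From g ≤ f, g = f.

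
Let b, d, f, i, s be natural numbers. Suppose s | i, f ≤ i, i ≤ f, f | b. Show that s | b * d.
f ≤ i and i ≤ f, thus f = i. Since f | b, i | b. s | i, so s | b. Then s | b * d.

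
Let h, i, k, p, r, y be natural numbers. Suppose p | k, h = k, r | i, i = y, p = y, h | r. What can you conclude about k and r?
k = r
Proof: Because h = k and h | r, k | r. i = y and r | i, thus r | y. p = y and p | k, therefore y | k. Because r | y, r | k. Since k | r, k = r.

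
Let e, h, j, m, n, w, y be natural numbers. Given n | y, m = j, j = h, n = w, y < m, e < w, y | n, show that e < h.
m = j and j = h, so m = h. y | n and n | y, thus y = n. n = w, so y = w. Since y < m, w < m. Since e < w, e < m. Since m = h, e < h.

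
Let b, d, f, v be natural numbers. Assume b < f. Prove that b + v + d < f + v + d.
Since b < f, b + v < f + v. Then b + v + d < f + v + d.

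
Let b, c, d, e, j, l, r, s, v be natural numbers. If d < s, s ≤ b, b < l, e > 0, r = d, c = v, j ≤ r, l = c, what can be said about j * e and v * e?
j * e < v * e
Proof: r = d and j ≤ r, therefore j ≤ d. l = c and c = v, hence l = v. d < s and s ≤ b, thus d < b. b < l, so d < l. l = v, so d < v. j ≤ d, so j < v. e > 0, so j * e < v * e.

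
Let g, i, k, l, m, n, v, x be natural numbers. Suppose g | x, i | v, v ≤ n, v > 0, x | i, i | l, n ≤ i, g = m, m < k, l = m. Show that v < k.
g = m and g | x, hence m | x. From x | i, m | i. l = m and i | l, hence i | m. Since m | i, m = i. i | v and v > 0, therefore i ≤ v. From v ≤ n and n ≤ i, v ≤ i. Since i ≤ v, i = v. m = i, so m = v. Since m < k, v < k.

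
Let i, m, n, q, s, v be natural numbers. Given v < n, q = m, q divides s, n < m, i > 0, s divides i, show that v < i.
v < n and n < m, therefore v < m. Since q divides s and s divides i, q divides i. i > 0, so q ≤ i. q = m, so m ≤ i. Since v < m, v < i.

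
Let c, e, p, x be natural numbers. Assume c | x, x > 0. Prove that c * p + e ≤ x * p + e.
Because c | x and x > 0, c ≤ x. Then c * p ≤ x * p. Then c * p + e ≤ x * p + e.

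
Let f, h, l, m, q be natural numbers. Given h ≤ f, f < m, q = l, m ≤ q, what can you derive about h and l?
h < l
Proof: h ≤ f and f < m, therefore h < m. Since m ≤ q, h < q. Since q = l, h < l.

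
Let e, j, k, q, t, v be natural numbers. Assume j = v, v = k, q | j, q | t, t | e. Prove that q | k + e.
Because j = v and v = k, j = k. q | j, so q | k. q | t and t | e, therefore q | e. q | k, so q | k + e.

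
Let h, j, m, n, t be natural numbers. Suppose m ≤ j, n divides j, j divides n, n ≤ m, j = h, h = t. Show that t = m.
n divides j and j divides n, hence n = j. Since n ≤ m, j ≤ m. Since m ≤ j, m = j. Since j = h, m = h. Since h = t, m = t. Then t = m.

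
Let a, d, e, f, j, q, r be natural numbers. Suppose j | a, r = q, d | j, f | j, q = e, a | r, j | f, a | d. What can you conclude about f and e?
f | e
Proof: Since j | f and f | j, j = f. Since a | d and d | j, a | j. Since j | a, a = j. r = q and a | r, hence a | q. Because q = e, a | e. a = j, so j | e. j = f, so f | e.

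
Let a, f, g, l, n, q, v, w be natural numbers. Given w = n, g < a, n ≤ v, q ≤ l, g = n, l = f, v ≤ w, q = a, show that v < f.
Because w = n and v ≤ w, v ≤ n. n ≤ v, so n = v. g = n, so g = v. Since g < a, v < a. q = a and q ≤ l, thus a ≤ l. l = f, so a ≤ f. v < a, so v < f.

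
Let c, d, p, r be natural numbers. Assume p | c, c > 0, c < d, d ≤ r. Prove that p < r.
p | c and c > 0, so p ≤ c. Since c < d, p < d. Since d ≤ r, p < r.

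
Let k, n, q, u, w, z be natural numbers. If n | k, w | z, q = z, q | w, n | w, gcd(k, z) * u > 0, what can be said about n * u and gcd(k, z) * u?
n * u ≤ gcd(k, z) * u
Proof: q = z and q | w, so z | w. Since w | z, w = z. n | w, so n | z. n | k, so n | gcd(k, z). Then n * u | gcd(k, z) * u. From gcd(k, z) * u > 0, n * u ≤ gcd(k, z) * u.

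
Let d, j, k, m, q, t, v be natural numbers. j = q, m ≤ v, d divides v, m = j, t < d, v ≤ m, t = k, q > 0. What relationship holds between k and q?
k < q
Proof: t = k and t < d, therefore k < d. m = j and j = q, therefore m = q. v ≤ m and m ≤ v, so v = m. d divides v, so d divides m. Since m = q, d divides q. q > 0, so d ≤ q. k < d, so k < q.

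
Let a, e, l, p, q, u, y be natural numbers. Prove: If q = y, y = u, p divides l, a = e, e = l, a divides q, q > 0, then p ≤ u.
q = y and y = u, hence q = u. a = e and e = l, therefore a = l. Since a divides q, l divides q. Because p divides l, p divides q. q > 0, so p ≤ q. q = u, so p ≤ u.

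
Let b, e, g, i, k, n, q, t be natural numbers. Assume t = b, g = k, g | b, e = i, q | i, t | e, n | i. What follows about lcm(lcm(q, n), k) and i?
lcm(lcm(q, n), k) | i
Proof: Since q | i and n | i, lcm(q, n) | i. Because t = b and t | e, b | e. Since e = i, b | i. Because g | b, g | i. Since g = k, k | i. From lcm(q, n) | i, lcm(lcm(q, n), k) | i.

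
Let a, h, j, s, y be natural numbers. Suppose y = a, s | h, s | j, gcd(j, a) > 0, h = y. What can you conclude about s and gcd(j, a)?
s ≤ gcd(j, a)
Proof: Because h = y and y = a, h = a. Since s | h, s | a. Because s | j, s | gcd(j, a). Since gcd(j, a) > 0, s ≤ gcd(j, a).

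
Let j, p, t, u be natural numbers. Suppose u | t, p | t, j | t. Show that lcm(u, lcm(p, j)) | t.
p | t and j | t, so lcm(p, j) | t. Since u | t, lcm(u, lcm(p, j)) | t.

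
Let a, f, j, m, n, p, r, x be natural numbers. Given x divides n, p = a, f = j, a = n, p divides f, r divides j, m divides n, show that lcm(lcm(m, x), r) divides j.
m divides n and x divides n, hence lcm(m, x) divides n. p = a and a = n, hence p = n. f = j and p divides f, so p divides j. Since p = n, n divides j. lcm(m, x) divides n, so lcm(m, x) divides j. r divides j, so lcm(lcm(m, x), r) divides j.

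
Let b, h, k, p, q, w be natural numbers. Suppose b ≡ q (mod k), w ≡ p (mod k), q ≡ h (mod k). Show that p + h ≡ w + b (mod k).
Because b ≡ q (mod k) and q ≡ h (mod k), b ≡ h (mod k). Since w ≡ p (mod k), by adding congruences, w + b ≡ p + h (mod k). Then p + h ≡ w + b (mod k).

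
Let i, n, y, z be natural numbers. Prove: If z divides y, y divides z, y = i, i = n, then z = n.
z divides y and y divides z, so z = y. y = i, so z = i. i = n, so z = n.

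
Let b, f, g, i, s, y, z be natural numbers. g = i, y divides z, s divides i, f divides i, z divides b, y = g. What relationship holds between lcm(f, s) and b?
lcm(f, s) divides b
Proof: f divides i and s divides i, thus lcm(f, s) divides i. y = g and g = i, hence y = i. From y divides z and z divides b, y divides b. y = i, so i divides b. lcm(f, s) divides i, so lcm(f, s) divides b.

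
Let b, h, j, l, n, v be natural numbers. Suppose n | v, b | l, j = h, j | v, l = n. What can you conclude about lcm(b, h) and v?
lcm(b, h) | v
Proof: l = n and b | l, hence b | n. Since n | v, b | v. Because j = h and j | v, h | v. b | v, so lcm(b, h) | v.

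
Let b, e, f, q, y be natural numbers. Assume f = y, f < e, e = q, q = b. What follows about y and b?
y < b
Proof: e = q and q = b, thus e = b. f = y and f < e, so y < e. Since e = b, y < b.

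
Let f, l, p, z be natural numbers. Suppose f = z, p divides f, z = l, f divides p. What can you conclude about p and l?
p = l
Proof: p divides f and f divides p, therefore p = f. Since f = z, p = z. Since z = l, p = l.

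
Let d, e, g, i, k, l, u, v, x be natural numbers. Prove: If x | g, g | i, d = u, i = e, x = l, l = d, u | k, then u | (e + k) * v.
x = l and l = d, therefore x = d. Since d = u, x = u. Because x | g and g | i, x | i. i = e, so x | e. Because x = u, u | e. u | k, so u | e + k. Then u | (e + k) * v.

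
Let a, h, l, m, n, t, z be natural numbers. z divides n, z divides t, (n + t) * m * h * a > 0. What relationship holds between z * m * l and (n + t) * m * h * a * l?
z * m * l ≤ (n + t) * m * h * a * l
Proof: Because z divides n and z divides t, z divides n + t. Then z * m divides (n + t) * m. Then z * m divides (n + t) * m * h. Then z * m divides (n + t) * m * h * a. (n + t) * m * h * a > 0, so z * m ≤ (n + t) * m * h * a. By multiplying by a non-negative, z * m * l ≤ (n + t) * m * h * a * l.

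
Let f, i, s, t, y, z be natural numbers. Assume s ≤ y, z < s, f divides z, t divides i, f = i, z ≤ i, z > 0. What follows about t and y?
t < y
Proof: Because f = i and f divides z, i divides z. Because z > 0, i ≤ z. z ≤ i, so i = z. From t divides i, t divides z. Since z > 0, t ≤ z. z < s, so t < s. s ≤ y, so t < y.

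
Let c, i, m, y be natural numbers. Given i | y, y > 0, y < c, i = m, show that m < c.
i | y and y > 0, thus i ≤ y. Since i = m, m ≤ y. y < c, so m < c.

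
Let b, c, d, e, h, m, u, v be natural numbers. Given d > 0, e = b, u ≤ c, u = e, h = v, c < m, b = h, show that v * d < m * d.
b = h and h = v, hence b = v. From u = e and e = b, u = b. u ≤ c and c < m, hence u < m. Since u = b, b < m. Since b = v, v < m. Combining with d > 0, by multiplying by a positive, v * d < m * d.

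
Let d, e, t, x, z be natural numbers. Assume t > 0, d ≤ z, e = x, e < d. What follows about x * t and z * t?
x * t < z * t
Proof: e = x and e < d, so x < d. Since d ≤ z, x < z. Combining with t > 0, by multiplying by a positive, x * t < z * t.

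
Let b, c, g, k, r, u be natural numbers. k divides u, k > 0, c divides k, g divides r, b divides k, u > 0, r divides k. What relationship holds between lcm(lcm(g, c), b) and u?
lcm(lcm(g, c), b) ≤ u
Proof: g divides r and r divides k, thus g divides k. Because c divides k, lcm(g, c) divides k. Since b divides k, lcm(lcm(g, c), b) divides k. k > 0, so lcm(lcm(g, c), b) ≤ k. Because k divides u and u > 0, k ≤ u. Since lcm(lcm(g, c), b) ≤ k, lcm(lcm(g, c), b) ≤ u.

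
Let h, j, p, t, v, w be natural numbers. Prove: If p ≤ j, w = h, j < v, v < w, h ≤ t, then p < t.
j < v and v < w, therefore j < w. p ≤ j, so p < w. w = h, so p < h. Since h ≤ t, p < t.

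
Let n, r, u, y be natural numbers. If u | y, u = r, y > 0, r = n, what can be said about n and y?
n ≤ y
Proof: u = r and r = n, hence u = n. From u | y and y > 0, u ≤ y. u = n, so n ≤ y.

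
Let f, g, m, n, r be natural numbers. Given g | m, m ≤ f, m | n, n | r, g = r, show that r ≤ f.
Since m | n and n | r, m | r. From g = r and g | m, r | m. Since m | r, m = r. m ≤ f, so r ≤ f.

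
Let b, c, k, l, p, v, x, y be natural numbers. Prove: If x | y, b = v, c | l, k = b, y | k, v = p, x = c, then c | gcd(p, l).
From x = c and x | y, c | y. k = b and b = v, so k = v. From y | k, y | v. c | y, so c | v. Because v = p, c | p. From c | l, c | gcd(p, l).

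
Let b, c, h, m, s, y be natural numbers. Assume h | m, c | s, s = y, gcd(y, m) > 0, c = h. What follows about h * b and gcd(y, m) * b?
h * b ≤ gcd(y, m) * b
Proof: s = y and c | s, hence c | y. c = h, so h | y. h | m, so h | gcd(y, m). Since gcd(y, m) > 0, h ≤ gcd(y, m). Then h * b ≤ gcd(y, m) * b.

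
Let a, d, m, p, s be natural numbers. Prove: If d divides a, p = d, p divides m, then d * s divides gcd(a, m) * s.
p = d and p divides m, thus d divides m. d divides a, so d divides gcd(a, m). Then d * s divides gcd(a, m) * s.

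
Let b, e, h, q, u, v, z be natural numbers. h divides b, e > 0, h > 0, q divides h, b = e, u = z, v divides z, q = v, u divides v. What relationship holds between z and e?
z ≤ e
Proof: u = z and u divides v, therefore z divides v. Since v divides z, v = z. q divides h and h > 0, hence q ≤ h. Because q = v, v ≤ h. v = z, so z ≤ h. b = e and h divides b, hence h divides e. Since e > 0, h ≤ e. Since z ≤ h, z ≤ e.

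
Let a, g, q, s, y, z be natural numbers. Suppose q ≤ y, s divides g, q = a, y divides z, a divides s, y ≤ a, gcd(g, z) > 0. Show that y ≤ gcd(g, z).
q = a and q ≤ y, thus a ≤ y. Since y ≤ a, a = y. a divides s and s divides g, therefore a divides g. Since a = y, y divides g. y divides z, so y divides gcd(g, z). From gcd(g, z) > 0, y ≤ gcd(g, z).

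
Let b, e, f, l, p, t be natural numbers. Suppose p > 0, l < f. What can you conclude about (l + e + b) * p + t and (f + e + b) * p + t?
(l + e + b) * p + t < (f + e + b) * p + t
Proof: l < f, thus l + e < f + e. Then l + e + b < f + e + b. p > 0, so (l + e + b) * p < (f + e + b) * p. Then (l + e + b) * p + t < (f + e + b) * p + t.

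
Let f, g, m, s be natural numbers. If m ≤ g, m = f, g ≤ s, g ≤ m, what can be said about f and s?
f ≤ s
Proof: g ≤ m and m ≤ g, so g = m. Since m = f, g = f. Since g ≤ s, f ≤ s.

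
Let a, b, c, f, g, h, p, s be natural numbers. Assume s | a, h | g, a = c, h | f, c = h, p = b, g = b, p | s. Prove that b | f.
Since g = b and h | g, h | b. a = c and s | a, hence s | c. c = h, so s | h. Because p | s, p | h. Since p = b, b | h. Since h | b, h = b. Since h | f, b | f.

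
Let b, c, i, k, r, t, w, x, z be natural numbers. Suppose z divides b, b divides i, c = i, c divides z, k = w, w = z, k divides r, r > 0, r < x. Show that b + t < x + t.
c = i and c divides z, hence i divides z. b divides i, so b divides z. Since z divides b, z = b. k = w and w = z, therefore k = z. From k divides r, z divides r. Since r > 0, z ≤ r. From r < x, z < x. z = b, so b < x. Then b + t < x + t.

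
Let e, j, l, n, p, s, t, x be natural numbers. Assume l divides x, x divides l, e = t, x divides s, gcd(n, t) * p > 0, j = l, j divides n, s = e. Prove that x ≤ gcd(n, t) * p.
l divides x and x divides l, hence l = x. j = l, so j = x. j divides n, so x divides n. Because s = e and e = t, s = t. Since x divides s, x divides t. Since x divides n, x divides gcd(n, t). Then x divides gcd(n, t) * p. Since gcd(n, t) * p > 0, x ≤ gcd(n, t) * p.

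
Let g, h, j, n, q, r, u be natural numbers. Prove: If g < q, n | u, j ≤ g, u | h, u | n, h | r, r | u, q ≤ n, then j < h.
Because n | u and u | n, n = u. h | r and r | u, hence h | u. Because u | h, u = h. n = u, so n = h. Because j ≤ g and g < q, j < q. Since q ≤ n, j < n. n = h, so j < h.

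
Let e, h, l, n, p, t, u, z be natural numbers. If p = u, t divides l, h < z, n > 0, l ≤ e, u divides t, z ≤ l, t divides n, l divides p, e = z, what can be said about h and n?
h < n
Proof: From e = z and l ≤ e, l ≤ z. Since z ≤ l, z = l. h < z, so h < l. Since p = u and l divides p, l divides u. Since u divides t, l divides t. Since t divides l, t = l. Since t divides n, l divides n. Since n > 0, l ≤ n. From h < l, h < n.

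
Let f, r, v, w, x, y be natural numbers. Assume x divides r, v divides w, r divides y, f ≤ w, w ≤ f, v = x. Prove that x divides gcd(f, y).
Because w ≤ f and f ≤ w, w = f. v = x and v divides w, therefore x divides w. Since w = f, x divides f. Because x divides r and r divides y, x divides y. Since x divides f, x divides gcd(f, y).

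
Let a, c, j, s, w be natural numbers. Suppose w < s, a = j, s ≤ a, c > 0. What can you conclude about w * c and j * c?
w * c < j * c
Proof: Because a = j and s ≤ a, s ≤ j. Because w < s, w < j. Because c > 0, by multiplying by a positive, w * c < j * c.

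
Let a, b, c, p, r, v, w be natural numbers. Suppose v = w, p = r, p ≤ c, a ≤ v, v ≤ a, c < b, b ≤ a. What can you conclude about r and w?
r < w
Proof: a ≤ v and v ≤ a, thus a = v. From c < b and b ≤ a, c < a. a = v, so c < v. p ≤ c, so p < v. p = r, so r < v. Since v = w, r < w.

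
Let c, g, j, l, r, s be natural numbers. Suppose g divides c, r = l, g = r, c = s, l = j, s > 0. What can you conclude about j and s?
j ≤ s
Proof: g = r and g divides c, therefore r divides c. c = s, so r divides s. Since r = l, l divides s. s > 0, so l ≤ s. l = j, so j ≤ s.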